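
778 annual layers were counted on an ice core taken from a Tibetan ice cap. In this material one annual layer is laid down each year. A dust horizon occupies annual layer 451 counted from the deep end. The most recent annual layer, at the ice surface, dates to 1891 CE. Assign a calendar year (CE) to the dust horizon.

1564 CE

Between annual layer 451 and the ice surface there are 778 − 451 = 327 annual layers.
1891 − 327 = 1564 CE.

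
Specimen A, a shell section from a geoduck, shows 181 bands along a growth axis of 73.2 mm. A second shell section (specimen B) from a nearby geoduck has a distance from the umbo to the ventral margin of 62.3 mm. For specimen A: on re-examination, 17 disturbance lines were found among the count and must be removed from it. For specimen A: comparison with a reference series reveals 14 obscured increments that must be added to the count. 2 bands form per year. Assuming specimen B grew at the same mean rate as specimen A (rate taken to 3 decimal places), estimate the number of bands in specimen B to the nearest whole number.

152 bands

Specimen A: after corrections the count is 181 − 17 + 14 = 178 bands.
Specimen A: dividing by 2 bands per year: 178 / 2 = 89 years.
A: Mean rate = 73.2 mm / 89 years ≈ 0.822 mm/year.
B spans 62.3 / 0.822 = 75.79 years; at 2 bands per year that is 75.79 × 2 ≈ 152 bands.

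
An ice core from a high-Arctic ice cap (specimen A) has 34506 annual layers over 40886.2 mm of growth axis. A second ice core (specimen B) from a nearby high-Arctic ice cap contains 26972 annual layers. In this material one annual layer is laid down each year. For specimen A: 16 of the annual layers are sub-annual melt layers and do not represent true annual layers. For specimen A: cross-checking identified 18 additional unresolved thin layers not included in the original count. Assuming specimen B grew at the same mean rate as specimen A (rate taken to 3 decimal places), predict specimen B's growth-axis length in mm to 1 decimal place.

Specimen A: after corrections the count is 34506 − 16 + 18 = 34508 annual layers.
A: 40886.2 mm over 34508 years gives 40886.2 / 34508 ≈ 1.185 mm/year.
B's length ≈ 1.185 × 26972 = 31961.8 mm.

31961.8 mm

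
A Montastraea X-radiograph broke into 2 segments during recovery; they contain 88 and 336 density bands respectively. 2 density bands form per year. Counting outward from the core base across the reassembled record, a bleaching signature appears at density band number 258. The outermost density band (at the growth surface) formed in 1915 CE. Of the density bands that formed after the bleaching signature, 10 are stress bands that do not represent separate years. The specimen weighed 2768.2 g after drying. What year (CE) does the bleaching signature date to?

1837 CE

Total density bands = 88 + 336 = 424.
424 − 258 = 166 density bands lie beyond the bleaching signature toward the growth surface.
Excluding 10 false density bands: 166 − 10 = 156.
156 density bands at 2 per year is 156 / 2 = 78 years.
Counting back 78 years from 1915 CE places the bleaching signature in 1915 − 78 = 1837 CE.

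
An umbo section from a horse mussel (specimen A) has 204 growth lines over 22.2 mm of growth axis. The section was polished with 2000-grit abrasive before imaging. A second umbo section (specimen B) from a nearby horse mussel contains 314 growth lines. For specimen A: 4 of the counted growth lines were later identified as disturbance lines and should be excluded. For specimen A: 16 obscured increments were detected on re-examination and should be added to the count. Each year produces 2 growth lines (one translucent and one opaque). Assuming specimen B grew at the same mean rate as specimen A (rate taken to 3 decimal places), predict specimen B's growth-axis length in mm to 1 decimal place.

32.3 mm

Specimen A: true growth line count = 204 − 4 + 16 = 216.
Specimen A: dividing by 2 growth lines per year: 216 / 2 = 108 years.
A: Extension rate ≈ 22.2 / 108 = 0.206 mm per year.
Specimen B: with 2 growth lines per year, 314 / 2 = 157 years. B's length ≈ 0.206 × 157 = 32.3 mm.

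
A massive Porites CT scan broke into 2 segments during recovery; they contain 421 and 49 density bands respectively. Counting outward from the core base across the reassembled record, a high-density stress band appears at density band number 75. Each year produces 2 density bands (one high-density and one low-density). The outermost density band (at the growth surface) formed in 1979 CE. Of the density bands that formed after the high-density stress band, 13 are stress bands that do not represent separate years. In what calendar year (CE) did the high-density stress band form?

1788 CE

Total density bands = 421 + 49 = 470.
The high-density stress band sits at density band 75 from the core base, so 470 − 75 = 395 density bands formed after it.
395 − 13 false = 382 true density bands after the high-density stress band.
382 density bands at 2 per year is 382 / 2 = 191 years.
Counting back 191 years from 1979 CE places the high-density stress band in 1979 − 191 = 1788 CE.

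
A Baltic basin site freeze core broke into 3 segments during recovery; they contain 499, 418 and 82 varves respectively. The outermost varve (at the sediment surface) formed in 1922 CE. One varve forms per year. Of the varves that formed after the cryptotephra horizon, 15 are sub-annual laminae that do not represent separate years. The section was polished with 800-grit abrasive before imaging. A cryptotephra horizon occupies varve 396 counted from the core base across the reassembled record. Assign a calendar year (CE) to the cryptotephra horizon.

1334 CE

Total varves = 499 + 418 + 82 = 999.
The cryptotephra horizon sits at varve 396 from the core base, so 999 − 396 = 603 varves formed after it.
Removing the 15 false varves leaves 603 − 15 = 588 true varves beyond the cryptotephra horizon.
Counting back 588 years from 1922 CE places the cryptotephra horizon in 1922 − 588 = 1334 CE.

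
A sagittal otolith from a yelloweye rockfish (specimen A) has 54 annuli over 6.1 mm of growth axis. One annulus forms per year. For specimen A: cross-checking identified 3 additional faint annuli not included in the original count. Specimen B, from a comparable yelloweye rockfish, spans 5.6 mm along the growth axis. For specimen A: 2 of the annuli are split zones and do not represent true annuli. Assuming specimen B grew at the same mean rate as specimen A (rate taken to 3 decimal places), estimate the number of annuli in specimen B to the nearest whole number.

50 annuli

Specimen A: after corrections the count is 54 − 2 + 3 = 55 annuli.
A: 6.1 mm over 55 years gives 6.1 / 55 ≈ 0.111 mm per year.
Specimen B: 5.6 mm / 0.111 mm per year = 50.45 years ≈ 50 annuli.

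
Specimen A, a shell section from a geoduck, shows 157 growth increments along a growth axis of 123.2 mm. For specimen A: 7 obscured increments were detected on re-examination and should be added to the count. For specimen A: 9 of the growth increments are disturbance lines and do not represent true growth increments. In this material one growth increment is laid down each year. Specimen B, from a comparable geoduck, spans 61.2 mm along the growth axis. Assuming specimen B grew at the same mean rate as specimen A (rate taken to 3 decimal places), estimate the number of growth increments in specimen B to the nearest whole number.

Specimen A: true growth increment count = 157 − 9 + 7 = 155.
A: Mean rate = 123.2 mm / 155 years ≈ 0.795 mm/yr.
B spans 61.2 / 0.795 = 76.98 years ≈ 77 growth increments.

77 growth increments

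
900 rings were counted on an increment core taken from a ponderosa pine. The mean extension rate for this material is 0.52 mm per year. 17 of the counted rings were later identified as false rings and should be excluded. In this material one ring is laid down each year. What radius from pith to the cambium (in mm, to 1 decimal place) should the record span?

Adjusted count: 900 − 17 = 883 rings.
Length ≈ 0.52 × 883 = 459.2 mm.

459.2 mm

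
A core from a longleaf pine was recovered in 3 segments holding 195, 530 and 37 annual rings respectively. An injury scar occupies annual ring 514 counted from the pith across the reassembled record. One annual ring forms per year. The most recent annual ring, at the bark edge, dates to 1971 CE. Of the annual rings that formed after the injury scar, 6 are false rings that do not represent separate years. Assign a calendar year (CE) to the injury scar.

Total annual rings = 195 + 530 + 37 = 762.
762 − 514 = 248 annual rings lie beyond the injury scar toward the bark edge.
248 − 6 false = 242 true annual rings after the injury scar.
The annual ring at the bark edge is 1971 CE, so the injury scar dates to 1971 − 242 = 1729 CE.

1729 CE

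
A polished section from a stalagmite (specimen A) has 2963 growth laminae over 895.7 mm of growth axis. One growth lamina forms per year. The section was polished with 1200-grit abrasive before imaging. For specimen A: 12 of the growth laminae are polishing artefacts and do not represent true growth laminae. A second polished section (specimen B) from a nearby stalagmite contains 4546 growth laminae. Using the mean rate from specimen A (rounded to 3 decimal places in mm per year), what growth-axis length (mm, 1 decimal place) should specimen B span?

1382.0 mm

Specimen A: correcting the raw count gives 2963 − 12 = 2951 true growth laminae.
A: Extension rate ≈ 895.7 / 2951 = 0.304 mm per year.
B's length ≈ 0.304 × 4546 = 1382.0 mm.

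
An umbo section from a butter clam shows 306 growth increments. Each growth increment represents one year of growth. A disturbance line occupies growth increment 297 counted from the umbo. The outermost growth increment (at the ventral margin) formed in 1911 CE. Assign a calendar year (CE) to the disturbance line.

1902 CE

306 − 297 = 9 growth increments lie beyond the disturbance line toward the ventral margin.
The growth increment at the ventral margin is 1911 CE, so the disturbance line dates to 1911 − 9 = 1902 CE.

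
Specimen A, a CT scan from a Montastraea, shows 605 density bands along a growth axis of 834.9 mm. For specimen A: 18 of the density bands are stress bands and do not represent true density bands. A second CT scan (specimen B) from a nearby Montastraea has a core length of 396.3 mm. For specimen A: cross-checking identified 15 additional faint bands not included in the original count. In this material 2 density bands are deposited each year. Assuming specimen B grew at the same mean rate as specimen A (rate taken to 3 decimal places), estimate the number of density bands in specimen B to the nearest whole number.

Specimen A: adjusted count: 605 − 18 + 15 = 602 density bands.
Specimen A: with 2 density bands per year, 602 / 2 = 301 years.
A: Mean rate = 834.9 mm / 301 years ≈ 2.774 mm/yr.
Specimen B: 396.3 mm / 2.774 mm per year = 142.86 years; at 2 density bands per year that is 142.86 × 2 ≈ 286 density bands.

286 density bands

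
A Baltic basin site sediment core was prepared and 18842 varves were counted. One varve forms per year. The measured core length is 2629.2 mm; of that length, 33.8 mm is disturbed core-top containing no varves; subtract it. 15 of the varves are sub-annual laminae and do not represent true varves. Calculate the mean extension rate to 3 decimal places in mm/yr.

Correcting the raw count gives 18842 − 15 = 18827 true varves.
Net length = 2629.2 − 33.8 = 2595.4 mm.
2595.4 mm over 18827 years gives 2595.4 / 18827 ≈ 0.138 mm/yr.

0.138 mm/yr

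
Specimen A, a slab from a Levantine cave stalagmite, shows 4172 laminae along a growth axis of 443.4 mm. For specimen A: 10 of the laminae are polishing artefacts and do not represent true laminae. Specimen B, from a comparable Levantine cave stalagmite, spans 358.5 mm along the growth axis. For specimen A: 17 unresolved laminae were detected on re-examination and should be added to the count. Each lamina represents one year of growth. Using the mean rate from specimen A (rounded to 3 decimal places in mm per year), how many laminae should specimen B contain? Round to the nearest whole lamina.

3382 laminae

Specimen A: after corrections the count is 4172 − 10 + 17 = 4179 laminae.
A: 443.4 mm over 4179 years gives 443.4 / 4179 ≈ 0.106 mm/yr.
B spans 358.5 / 0.106 = 3382.08 years ≈ 3382 laminae.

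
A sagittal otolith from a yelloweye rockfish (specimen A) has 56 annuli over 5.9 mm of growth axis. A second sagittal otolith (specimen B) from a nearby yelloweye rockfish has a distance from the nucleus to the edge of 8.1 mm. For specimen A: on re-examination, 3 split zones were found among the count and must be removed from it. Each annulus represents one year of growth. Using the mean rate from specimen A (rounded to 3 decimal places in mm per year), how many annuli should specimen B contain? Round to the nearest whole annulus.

73 annuli

Specimen A: adjusted count: 56 − 3 = 53 annuli.
A: Extension rate ≈ 5.9 / 53 = 0.111 mm/yr.
B spans 8.1 / 0.111 = 72.97 years ≈ 73 annuli.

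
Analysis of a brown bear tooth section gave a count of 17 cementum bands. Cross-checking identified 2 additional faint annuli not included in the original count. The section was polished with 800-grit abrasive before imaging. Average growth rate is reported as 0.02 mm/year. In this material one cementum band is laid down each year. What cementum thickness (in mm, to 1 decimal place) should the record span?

After corrections the count is 17 + 2 = 19 cementum bands.
Predicted length = 0.02 mm/year × 19 years = 0.4 mm.

0.4 mm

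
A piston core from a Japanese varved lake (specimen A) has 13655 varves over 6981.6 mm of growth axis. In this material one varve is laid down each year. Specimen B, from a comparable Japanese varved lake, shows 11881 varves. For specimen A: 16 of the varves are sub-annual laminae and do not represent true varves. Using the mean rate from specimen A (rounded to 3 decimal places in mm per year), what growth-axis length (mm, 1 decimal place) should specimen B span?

Specimen A: true varve count = 13655 − 16 = 13639.
A: Mean rate = 6981.6 mm / 13639 years ≈ 0.512 mm per year.
B's length ≈ 0.512 × 11881 = 6083.1 mm.

6083.1 mm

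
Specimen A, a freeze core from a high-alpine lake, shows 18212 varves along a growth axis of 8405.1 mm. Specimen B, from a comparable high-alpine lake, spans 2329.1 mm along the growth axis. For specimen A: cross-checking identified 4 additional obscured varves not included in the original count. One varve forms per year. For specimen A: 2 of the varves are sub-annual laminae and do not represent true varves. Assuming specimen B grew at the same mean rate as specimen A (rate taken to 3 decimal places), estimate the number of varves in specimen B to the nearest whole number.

Specimen A: correcting the raw count gives 18212 − 2 + 4 = 18214 true varves.
A: Extension rate ≈ 8405.1 / 18214 = 0.461 mm/year.
For B, 2329.1 / 0.461 = 5052.28 years ≈ 5052 varves.

5052 varves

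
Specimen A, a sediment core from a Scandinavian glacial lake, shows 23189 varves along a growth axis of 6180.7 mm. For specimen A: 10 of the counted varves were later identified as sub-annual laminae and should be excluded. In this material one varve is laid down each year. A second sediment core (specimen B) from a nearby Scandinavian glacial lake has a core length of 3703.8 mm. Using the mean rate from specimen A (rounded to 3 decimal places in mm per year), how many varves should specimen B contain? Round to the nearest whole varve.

13872 varves

Specimen A: after corrections the count is 23189 − 10 = 23179 varves.
A: Extension rate ≈ 6180.7 / 23179 = 0.267 mm/year.
For B, 3703.8 / 0.267 = 13871.91 years ≈ 13872 varves.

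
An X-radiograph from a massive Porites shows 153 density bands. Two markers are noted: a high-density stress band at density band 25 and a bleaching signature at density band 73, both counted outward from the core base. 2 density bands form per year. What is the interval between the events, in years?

24 years

Separation: 73 − 25 = 48 density bands.
48 density bands at 2 per year is 48 / 2 = 24 years.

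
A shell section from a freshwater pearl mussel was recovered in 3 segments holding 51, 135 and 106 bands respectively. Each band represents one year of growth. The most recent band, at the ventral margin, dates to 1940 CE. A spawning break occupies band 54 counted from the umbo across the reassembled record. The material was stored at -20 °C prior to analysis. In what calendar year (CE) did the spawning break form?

Total bands = 51 + 135 + 106 = 292.
292 − 54 = 238 bands lie beyond the spawning break toward the ventral margin.
Counting back 238 years from 1940 CE places the spawning break in 1940 − 238 = 1702 CE.

1702 CE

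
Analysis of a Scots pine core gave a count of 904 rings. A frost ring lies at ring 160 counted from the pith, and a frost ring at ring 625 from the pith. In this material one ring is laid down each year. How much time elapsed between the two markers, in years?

Separation: 625 − 160 = 465 rings.
One ring per year makes the interval 465 years.

465 years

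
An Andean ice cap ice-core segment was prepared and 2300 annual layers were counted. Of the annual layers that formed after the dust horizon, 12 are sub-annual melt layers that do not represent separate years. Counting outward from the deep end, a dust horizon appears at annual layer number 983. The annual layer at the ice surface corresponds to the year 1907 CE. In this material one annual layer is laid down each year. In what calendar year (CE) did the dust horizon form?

602 CE

Between annual layer 983 and the ice surface there are 2300 − 983 = 1317 annual layers.
Removing the 12 false annual layers leaves 1317 − 12 = 1305 true annual layers beyond the dust horizon.
1907 − 1305 = 602 CE.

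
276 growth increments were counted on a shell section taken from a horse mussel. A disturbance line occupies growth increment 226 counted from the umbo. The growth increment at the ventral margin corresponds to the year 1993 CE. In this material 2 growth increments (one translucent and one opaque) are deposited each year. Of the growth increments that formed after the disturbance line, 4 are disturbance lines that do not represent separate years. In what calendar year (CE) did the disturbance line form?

1970 CE

Between growth increment 226 and the ventral margin there are 276 − 226 = 50 growth increments.
Removing the 4 false growth increments leaves 50 − 4 = 46 true growth increments beyond the disturbance line.
With 2 growth increments per year, 46 / 2 = 23 years.
The growth increment at the ventral margin is 1993 CE, so the disturbance line dates to 1993 − 23 = 1970 CE.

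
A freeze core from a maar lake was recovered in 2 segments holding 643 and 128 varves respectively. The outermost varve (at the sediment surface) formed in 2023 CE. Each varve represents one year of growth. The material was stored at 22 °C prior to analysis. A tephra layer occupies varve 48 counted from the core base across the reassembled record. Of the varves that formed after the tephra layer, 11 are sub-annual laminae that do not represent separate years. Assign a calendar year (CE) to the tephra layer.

Total varves = 643 + 128 = 771.
The tephra layer sits at varve 48 from the core base, so 771 − 48 = 723 varves formed after it.
Removing the 11 false varves leaves 723 − 11 = 712 true varves beyond the tephra layer.
2023 − 712 = 1311 CE.

1311 CE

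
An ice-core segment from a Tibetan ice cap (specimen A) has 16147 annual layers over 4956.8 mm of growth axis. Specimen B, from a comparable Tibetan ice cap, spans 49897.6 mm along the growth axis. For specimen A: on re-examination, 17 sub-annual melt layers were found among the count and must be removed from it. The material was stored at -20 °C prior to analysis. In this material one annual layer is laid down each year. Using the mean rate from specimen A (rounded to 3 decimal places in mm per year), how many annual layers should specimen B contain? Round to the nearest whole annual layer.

Specimen A: true annual layer count = 16147 − 17 = 16130.
A: Extension rate ≈ 4956.8 / 16130 = 0.307 mm/year.
B spans 49897.6 / 0.307 = 162532.90 years ≈ 162533 annual layers.

162533 annual layers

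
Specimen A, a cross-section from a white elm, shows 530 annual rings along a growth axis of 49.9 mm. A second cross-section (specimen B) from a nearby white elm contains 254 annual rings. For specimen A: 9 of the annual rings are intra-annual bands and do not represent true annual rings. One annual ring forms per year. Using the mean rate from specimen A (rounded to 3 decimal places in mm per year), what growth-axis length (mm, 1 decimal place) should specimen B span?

24.4 mm

Specimen A: adjusted count: 530 − 9 = 521 annual rings.
A: Mean rate = 49.9 mm / 521 years ≈ 0.096 mm/yr.
B's length ≈ 0.096 × 254 = 24.4 mm.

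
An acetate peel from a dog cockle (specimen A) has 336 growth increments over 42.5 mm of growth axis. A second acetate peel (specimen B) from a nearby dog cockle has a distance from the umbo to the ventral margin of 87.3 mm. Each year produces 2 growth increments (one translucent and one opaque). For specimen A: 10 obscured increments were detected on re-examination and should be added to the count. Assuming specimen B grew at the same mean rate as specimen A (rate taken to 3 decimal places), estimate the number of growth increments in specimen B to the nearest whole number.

Specimen A: after corrections the count is 336 + 10 = 346 growth increments.
Specimen A: dividing by 2 growth increments per year: 346 / 2 = 173 years.
A: 42.5 mm over 173 years gives 42.5 / 173 ≈ 0.246 mm/year.
For B, 87.3 / 0.246 = 354.88 years; at 2 growth increments per year that is 354.88 × 2 ≈ 710 growth increments.

710 growth increments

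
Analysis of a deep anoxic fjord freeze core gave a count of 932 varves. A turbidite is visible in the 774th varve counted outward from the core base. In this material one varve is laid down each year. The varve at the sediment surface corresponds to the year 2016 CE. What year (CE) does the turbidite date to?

1858 CE

932 − 774 = 158 varves lie beyond the turbidite toward the sediment surface.
Counting back 158 years from 2016 CE places the turbidite in 2016 − 158 = 1858 CE.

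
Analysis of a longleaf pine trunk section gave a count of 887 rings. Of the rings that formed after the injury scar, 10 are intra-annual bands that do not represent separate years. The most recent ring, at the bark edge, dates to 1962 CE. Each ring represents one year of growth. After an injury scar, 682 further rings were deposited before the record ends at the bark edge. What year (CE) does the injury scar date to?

682 rings formed after the injury scar.
Excluding 10 false rings: 682 − 10 = 672.
The ring at the bark edge is 1962 CE, so the injury scar dates to 1962 − 672 = 1290 CE.

1290 CE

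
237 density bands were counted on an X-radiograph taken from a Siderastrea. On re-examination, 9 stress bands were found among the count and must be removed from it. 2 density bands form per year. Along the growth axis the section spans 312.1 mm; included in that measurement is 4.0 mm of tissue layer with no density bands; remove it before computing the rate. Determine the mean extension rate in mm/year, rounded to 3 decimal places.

2.703 mm/year

Correcting the raw count gives 237 − 9 = 228 true density bands.
With 2 density bands per year, 228 / 2 = 114 years.
Removing the 4.0 mm offcut leaves 312.1 − 4.0 = 308.1 mm.
Extension rate ≈ 308.1 / 114 = 2.703 mm/year.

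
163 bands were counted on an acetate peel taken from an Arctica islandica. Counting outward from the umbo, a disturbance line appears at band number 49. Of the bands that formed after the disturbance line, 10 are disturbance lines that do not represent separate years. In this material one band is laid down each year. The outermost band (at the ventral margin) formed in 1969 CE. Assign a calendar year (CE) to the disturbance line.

1865 CE

Between band 49 and the ventral margin there are 163 − 49 = 114 bands.
114 − 10 false = 104 true bands after the disturbance line.
Counting back 104 years from 1969 CE places the disturbance line in 1969 − 104 = 1865 CE.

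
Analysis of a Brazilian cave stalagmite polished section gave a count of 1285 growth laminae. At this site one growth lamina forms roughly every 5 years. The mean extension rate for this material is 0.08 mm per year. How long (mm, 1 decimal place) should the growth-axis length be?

Multiplying by 5 years per growth lamina: 1285 × 5 = 6425 years.
Predicted length = 0.08 mm/year × 6425 years = 514.0 mm.

514.0 mm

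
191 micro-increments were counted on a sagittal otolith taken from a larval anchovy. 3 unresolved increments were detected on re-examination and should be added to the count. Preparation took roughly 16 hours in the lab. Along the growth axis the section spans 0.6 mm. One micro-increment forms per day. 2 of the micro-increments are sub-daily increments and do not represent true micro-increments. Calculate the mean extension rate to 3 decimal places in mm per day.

Correcting the raw count gives 191 − 2 + 3 = 192 true micro-increments.
Mean rate = 0.6 mm / 192 days ≈ 0.003 mm per day.

0.003 mm per day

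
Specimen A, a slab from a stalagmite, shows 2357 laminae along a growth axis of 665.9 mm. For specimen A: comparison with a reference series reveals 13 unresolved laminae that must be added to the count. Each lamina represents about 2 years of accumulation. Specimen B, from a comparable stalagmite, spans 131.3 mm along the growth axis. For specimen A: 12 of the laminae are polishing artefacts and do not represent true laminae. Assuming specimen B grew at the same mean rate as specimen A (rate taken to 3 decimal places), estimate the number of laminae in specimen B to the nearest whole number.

Specimen A: correcting the raw count gives 2357 − 12 + 13 = 2358 true laminae.
Specimen A: at 2 years per lamina, 2358 × 2 = 4716 years.
A: 665.9 mm over 4716 years gives 665.9 / 4716 ≈ 0.141 mm/yr.
Specimen B: 131.3 mm / 0.141 mm per year = 931.21 years; at 2 years per lamina that is 931.21 / 2 ≈ 466 laminae.

466 laminae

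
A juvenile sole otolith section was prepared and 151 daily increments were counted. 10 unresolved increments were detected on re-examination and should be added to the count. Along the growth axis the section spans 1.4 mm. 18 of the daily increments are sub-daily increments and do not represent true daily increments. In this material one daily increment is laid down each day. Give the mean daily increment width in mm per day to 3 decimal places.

Correcting the raw count gives 151 − 18 + 10 = 143 true daily increments.
1.4 mm over 143 days gives 1.4 / 143 ≈ 0.010 mm per day.

0.010 mm per day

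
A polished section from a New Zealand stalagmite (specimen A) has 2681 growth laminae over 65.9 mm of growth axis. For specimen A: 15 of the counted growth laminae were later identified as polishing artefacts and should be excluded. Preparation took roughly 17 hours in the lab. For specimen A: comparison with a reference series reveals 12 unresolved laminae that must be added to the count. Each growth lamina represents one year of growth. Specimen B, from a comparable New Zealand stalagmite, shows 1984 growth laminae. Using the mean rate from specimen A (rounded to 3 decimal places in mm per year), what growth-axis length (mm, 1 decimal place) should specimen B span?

49.6 mm

Specimen A: correcting the raw count gives 2681 − 15 + 12 = 2678 true growth laminae.
A: Mean rate = 65.9 mm / 2678 years ≈ 0.025 mm/yr.
B's length ≈ 0.025 × 1984 = 49.6 mm.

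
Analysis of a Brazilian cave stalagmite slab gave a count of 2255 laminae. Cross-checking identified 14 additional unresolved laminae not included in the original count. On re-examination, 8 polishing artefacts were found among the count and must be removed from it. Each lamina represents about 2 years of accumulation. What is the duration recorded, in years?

Adjusted count: 2255 − 8 + 14 = 2261 laminae.
Multiplying by 2 years per lamina: 2261 × 2 = 4522 years.

4522 years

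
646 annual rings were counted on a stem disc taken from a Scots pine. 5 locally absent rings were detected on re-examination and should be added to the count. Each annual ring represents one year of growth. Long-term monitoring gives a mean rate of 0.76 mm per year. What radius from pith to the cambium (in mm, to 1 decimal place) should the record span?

494.8 mm

Correcting the raw count gives 646 + 5 = 651 true annual rings.
651 years at 0.76 mm/year gives 0.76 × 651 = 494.8 mm.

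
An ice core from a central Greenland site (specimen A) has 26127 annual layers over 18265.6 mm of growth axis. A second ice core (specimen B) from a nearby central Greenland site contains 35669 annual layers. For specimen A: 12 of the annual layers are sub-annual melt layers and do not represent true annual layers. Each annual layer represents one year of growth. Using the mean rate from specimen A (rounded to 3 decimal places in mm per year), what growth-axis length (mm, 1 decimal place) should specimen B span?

Specimen A: correcting the raw count gives 26127 − 12 = 26115 true annual layers.
A: Extension rate ≈ 18265.6 / 26115 = 0.699 mm/year.
Length of B = 0.699 × 35669 = 24932.6 mm.

24932.6 mm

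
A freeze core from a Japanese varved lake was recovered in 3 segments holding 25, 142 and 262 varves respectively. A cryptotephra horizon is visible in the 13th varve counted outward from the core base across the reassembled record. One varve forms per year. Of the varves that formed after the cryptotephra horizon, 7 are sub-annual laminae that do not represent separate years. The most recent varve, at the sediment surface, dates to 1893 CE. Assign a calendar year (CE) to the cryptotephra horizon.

1484 CE

Total varves = 25 + 142 + 262 = 429.
The cryptotephra horizon sits at varve 13 from the core base, so 429 − 13 = 416 varves formed after it.
Removing the 7 false varves leaves 416 − 7 = 409 true varves beyond the cryptotephra horizon.
Counting back 409 years from 1893 CE places the cryptotephra horizon in 1893 − 409 = 1484 CE.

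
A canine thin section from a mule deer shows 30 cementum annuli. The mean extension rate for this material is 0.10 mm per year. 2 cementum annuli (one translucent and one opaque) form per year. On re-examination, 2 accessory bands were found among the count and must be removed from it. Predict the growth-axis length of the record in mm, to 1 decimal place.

After corrections the count is 30 − 2 = 28 cementum annuli.
Dividing by 2 cementum annuli per year: 28 / 2 = 14 years.
Length ≈ 0.10 × 14 = 1.4 mm.

1.4 mm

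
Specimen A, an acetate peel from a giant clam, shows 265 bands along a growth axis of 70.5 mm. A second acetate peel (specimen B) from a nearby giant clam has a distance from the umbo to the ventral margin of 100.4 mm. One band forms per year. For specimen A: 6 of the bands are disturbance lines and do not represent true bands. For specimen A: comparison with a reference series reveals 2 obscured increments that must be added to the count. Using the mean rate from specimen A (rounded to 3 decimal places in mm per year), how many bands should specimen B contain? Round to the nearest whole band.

372 bands

Specimen A: adjusted count: 265 − 6 + 2 = 261 bands.
A: Extension rate ≈ 70.5 / 261 = 0.270 mm/year.
B spans 100.4 / 0.270 = 371.85 years ≈ 372 bands.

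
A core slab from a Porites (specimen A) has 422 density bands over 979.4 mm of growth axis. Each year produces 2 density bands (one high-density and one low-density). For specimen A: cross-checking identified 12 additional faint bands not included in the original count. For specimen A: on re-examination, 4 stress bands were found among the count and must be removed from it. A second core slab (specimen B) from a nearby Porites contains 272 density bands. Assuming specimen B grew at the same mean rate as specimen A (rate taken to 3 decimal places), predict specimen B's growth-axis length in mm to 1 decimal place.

Specimen A: adjusted count: 422 − 4 + 12 = 430 density bands.
Specimen A: 430 density bands at 2 per year is 430 / 2 = 215 years.
A: Extension rate ≈ 979.4 / 215 = 4.555 mm/yr.
Specimen B: dividing by 2 density bands per year: 272 / 2 = 136 years. For B, 4.555 mm/year × 136 years = 619.5 mm.

619.5 mm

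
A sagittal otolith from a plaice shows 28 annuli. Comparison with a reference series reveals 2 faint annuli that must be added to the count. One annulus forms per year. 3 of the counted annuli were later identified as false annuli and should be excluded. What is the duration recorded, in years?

27 yr

After corrections the count is 28 − 3 + 2 = 27 annuli.
At one annulus per year, that is 27 years.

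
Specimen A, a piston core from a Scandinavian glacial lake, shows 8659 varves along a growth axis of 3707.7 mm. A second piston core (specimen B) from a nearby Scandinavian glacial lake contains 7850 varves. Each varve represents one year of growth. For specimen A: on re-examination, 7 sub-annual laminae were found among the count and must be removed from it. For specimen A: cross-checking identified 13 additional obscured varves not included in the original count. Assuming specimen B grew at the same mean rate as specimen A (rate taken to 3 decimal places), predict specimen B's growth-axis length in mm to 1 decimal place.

3359.8 mm

Specimen A: adjusted count: 8659 − 7 + 13 = 8665 varves.
A: Extension rate ≈ 3707.7 / 8665 = 0.428 mm/year.
B's length ≈ 0.428 × 7850 = 3359.8 mm.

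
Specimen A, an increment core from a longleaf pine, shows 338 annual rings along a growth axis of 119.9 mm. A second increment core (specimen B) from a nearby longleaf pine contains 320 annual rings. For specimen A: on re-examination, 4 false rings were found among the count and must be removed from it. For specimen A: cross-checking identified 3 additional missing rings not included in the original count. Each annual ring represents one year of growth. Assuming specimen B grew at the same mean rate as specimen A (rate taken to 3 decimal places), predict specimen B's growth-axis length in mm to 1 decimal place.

Specimen A: adjusted count: 338 − 4 + 3 = 337 annual rings.
A: 119.9 mm over 337 years gives 119.9 / 337 ≈ 0.356 mm/year.
For B, 0.356 mm/year × 320 years = 113.9 mm.

113.9 mm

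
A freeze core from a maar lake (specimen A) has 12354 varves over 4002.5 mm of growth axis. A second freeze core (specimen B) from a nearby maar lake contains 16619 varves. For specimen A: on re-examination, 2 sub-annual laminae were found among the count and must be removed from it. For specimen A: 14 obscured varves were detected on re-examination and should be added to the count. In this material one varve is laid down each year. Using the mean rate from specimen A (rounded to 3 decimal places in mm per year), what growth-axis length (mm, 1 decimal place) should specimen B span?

Specimen A: after corrections the count is 12354 − 2 + 14 = 12366 varves.
A: Mean rate = 4002.5 mm / 12366 years ≈ 0.324 mm/year.
B's length ≈ 0.324 × 16619 = 5384.6 mm.

5384.6 mm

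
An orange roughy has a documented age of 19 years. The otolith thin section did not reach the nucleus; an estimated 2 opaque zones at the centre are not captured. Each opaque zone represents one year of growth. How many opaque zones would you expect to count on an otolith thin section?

At one opaque zone per year, 19 years correspond to 19 opaque zones.
Less the 2 uncaptured opaque zones: 19 − 2 = 17.

17 opaque zones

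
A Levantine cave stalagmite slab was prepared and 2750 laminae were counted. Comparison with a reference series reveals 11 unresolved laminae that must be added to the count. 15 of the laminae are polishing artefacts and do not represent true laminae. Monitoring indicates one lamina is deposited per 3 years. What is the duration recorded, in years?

8238 years

Correcting the raw count gives 2750 − 15 + 11 = 2746 true laminae.
Multiplying by 3 years per lamina: 2746 × 3 = 8238 years.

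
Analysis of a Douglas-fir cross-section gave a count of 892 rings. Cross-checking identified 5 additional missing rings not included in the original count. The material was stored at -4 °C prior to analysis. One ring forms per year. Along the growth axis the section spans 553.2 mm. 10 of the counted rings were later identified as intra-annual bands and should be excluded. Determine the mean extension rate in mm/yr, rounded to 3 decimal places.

Adjusted count: 892 − 10 + 5 = 887 rings.
Extension rate ≈ 553.2 / 887 = 0.624 mm/yr.

0.624 mm/yr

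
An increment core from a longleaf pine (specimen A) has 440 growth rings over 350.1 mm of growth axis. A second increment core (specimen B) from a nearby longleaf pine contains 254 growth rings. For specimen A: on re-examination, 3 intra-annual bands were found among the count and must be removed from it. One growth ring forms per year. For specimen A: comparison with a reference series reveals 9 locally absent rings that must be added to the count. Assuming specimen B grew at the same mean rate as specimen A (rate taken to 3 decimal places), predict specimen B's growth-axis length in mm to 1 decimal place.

199.4 mm

Specimen A: true growth ring count = 440 − 3 + 9 = 446.
A: 350.1 mm over 446 years gives 350.1 / 446 ≈ 0.785 mm per year.
Length of B = 0.785 × 254 = 199.4 mm.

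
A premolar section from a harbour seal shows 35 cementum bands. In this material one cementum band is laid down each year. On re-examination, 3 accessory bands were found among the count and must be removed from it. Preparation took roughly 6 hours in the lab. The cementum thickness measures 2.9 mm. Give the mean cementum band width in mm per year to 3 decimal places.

After corrections the count is 35 − 3 = 32 cementum bands.
Mean rate = 2.9 mm / 32 years ≈ 0.091 mm per year.

0.091 mm per year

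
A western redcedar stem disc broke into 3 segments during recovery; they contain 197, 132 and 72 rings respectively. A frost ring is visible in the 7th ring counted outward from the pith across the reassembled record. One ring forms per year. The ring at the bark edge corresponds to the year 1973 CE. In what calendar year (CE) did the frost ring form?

1579 CE

Total rings = 197 + 132 + 72 = 401.
401 − 7 = 394 rings lie beyond the frost ring toward the bark edge.
Counting back 394 years from 1973 CE places the frost ring in 1973 − 394 = 1579 CE.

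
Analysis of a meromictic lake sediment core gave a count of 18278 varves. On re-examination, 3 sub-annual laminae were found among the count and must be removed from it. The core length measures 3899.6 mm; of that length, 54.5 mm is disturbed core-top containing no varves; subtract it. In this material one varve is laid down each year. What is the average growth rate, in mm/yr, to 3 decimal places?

True varve count = 18278 − 3 = 18275.
Net length = 3899.6 − 54.5 = 3845.1 mm.
3845.1 mm over 18275 years gives 3845.1 / 18275 ≈ 0.210 mm/yr.

0.210 mm/yr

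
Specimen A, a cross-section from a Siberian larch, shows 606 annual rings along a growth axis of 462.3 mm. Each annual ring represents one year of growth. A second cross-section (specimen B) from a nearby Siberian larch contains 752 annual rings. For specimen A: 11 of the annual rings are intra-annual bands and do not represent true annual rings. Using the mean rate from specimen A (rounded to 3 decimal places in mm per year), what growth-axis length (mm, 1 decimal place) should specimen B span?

Specimen A: after corrections the count is 606 − 11 = 595 annual rings.
A: Extension rate ≈ 462.3 / 595 = 0.777 mm/yr.
For B, 0.777 mm/year × 752 years = 584.3 mm.

584.3 mm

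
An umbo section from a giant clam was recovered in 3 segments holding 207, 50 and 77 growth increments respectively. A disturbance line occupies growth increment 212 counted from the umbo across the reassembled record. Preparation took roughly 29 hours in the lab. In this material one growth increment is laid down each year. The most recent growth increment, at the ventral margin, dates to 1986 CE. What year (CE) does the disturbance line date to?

1864 CE

Total growth increments = 207 + 50 + 77 = 334.
Between growth increment 212 and the ventral margin there are 334 − 212 = 122 growth increments.
The growth increment at the ventral margin is 1986 CE, so the disturbance line dates to 1986 − 122 = 1864 CE.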